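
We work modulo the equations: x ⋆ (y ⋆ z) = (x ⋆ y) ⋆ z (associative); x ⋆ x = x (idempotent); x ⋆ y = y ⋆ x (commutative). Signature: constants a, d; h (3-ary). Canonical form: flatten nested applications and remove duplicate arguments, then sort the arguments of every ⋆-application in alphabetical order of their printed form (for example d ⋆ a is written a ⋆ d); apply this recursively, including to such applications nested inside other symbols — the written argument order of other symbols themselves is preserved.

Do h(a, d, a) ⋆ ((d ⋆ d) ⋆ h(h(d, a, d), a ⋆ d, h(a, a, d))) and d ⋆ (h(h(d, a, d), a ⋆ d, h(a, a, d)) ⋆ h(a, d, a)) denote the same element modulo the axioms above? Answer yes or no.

Answer: yes — both canonical forms are d ⋆ h(a, d, a) ⋆ h(h(d, a, d), a ⋆ d, h(a, a, d))

Derivation:
Left:  h(a, d, a) ⋆ ((d ⋆ d) ⋆ h(h(d, a, d), a ⋆ d, h(a, a, d)))
  Un-nest:  h(a, d, a) ⋆ d ⋆ d ⋆ h(h(d, a, d), a ⋆ d, h(a, a, d))
  Idempotence:  drop duplicate d
  Sort:  d ⋆ h(a, d, a) ⋆ h(h(d, a, d), a ⋆ d, h(a, a, d))
Right:  d ⋆ (h(h(d, a, d), a ⋆ d, h(a, a, d)) ⋆ h(a, d, a))
  Merge nested applications:  d ⋆ h(h(d, a, d), a ⋆ d, h(a, a, d)) ⋆ h(a, d, a)
  Sort arguments:  d ⋆ h(a, d, a) ⋆ h(h(d, a, d), a ⋆ d, h(a, a, d))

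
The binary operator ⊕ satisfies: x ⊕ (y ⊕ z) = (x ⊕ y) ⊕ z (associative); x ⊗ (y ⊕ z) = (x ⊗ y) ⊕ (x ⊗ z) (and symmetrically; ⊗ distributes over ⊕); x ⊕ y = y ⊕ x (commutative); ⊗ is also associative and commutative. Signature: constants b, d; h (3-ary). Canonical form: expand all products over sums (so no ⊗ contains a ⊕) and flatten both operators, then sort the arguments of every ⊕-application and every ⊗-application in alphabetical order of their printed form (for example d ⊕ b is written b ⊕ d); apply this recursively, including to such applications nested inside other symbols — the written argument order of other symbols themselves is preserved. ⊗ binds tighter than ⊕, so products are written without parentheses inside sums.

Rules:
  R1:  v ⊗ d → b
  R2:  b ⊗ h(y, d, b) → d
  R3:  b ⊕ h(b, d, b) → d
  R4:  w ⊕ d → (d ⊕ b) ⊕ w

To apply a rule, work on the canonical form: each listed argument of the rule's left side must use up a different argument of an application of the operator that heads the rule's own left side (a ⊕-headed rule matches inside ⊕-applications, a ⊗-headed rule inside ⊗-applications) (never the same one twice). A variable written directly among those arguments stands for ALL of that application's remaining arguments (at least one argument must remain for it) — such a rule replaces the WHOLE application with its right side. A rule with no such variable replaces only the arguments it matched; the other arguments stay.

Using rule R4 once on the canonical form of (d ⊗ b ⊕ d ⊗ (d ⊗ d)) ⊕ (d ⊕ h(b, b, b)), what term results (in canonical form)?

Canonical form:  b ⊗ d ⊕ d ⊕ d ⊗ d ⊗ d ⊕ h(b, b, b)
Apply R4:  consuming d;  w := b ⊗ d ⊕ d ⊗ d ⊗ d ⊕ h(b, b, b)
The extension variable absorbs all remaining arguments, so the whole application is rewritten.
Giving:  b ⊕ b ⊗ d ⊕ d ⊕ d ⊗ d ⊗ d ⊕ h(b, b, b)

Answer: b ⊕ b ⊗ d ⊕ d ⊕ d ⊗ d ⊗ d ⊕ h(b, b, b)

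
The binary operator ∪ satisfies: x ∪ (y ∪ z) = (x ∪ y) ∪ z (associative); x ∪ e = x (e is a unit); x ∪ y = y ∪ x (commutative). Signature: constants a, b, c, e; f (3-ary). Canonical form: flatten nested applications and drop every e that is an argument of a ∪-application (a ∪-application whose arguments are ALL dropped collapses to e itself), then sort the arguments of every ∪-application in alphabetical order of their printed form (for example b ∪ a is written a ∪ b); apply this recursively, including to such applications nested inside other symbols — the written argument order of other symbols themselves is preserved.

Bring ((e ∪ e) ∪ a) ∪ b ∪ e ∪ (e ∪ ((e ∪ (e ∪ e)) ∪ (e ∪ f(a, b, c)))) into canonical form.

Flatten:  e ∪ e ∪ a ∪ b ∪ e ∪ e ∪ e ∪ e ∪ e ∪ e ∪ f(a, b, c)
Unit:  drop e (×8)
Sort:  a ∪ b ∪ f(a, b, c)

Answer: a ∪ b ∪ f(a, b, c)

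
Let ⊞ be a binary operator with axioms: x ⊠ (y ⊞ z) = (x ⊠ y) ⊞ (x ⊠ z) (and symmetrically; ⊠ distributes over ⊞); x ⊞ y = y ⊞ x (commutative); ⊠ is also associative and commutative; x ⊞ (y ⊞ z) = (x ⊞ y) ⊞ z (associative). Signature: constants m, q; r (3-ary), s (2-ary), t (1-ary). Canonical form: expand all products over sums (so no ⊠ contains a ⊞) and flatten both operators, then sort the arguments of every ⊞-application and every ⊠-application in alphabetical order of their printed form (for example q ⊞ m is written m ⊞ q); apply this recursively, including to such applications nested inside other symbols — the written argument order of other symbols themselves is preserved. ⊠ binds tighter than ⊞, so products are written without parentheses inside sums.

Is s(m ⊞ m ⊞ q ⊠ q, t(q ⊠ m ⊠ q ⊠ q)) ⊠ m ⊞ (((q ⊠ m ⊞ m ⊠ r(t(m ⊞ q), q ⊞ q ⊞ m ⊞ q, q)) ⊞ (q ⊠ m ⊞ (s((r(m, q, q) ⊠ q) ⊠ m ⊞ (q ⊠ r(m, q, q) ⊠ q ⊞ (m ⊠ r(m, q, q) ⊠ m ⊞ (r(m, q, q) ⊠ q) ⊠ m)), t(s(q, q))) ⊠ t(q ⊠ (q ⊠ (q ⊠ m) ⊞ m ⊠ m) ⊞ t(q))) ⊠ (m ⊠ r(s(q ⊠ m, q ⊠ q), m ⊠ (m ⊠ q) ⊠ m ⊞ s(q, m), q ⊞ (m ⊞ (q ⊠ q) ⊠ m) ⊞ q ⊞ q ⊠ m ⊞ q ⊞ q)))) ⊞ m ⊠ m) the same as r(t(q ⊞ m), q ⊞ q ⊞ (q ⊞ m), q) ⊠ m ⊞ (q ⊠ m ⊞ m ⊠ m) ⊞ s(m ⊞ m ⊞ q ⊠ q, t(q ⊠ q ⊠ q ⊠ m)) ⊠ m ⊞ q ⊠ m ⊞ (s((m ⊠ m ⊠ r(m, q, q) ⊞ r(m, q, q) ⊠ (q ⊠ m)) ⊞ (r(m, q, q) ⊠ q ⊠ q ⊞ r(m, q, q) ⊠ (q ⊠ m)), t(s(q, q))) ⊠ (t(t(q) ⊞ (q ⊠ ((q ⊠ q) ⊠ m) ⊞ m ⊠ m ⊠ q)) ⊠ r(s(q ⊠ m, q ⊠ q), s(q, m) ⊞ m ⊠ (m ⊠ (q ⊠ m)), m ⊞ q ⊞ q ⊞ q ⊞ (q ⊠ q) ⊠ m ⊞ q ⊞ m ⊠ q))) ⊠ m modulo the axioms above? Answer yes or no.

Answer: yes — both canonical forms are m ⊠ m ⊞ m ⊠ q ⊞ m ⊠ q ⊞ m ⊠ r(s(m ⊠ q, q ⊠ q), m ⊠ m ⊠ m ⊠ q ⊞ s(q, m), m ⊞ m ⊠ q ⊞ m ⊠ q ⊠ q ⊞ q ⊞ q ⊞ q ⊞ q) ⊠ s(m ⊠ m ⊠ r(m, q, q) ⊞ m ⊠ q ⊠ r(m, q, q) ⊞ m ⊠ q ⊠ r(m, q, q) ⊞ q ⊠ q ⊠ r(m, q, q), t(s(q, q))) ⊠ t(m ⊠ m ⊠ q ⊞ m ⊠ q ⊠ q ⊠ q ⊞ t(q)) ⊞ m ⊠ r(t(m ⊞ q), m ⊞ q ⊞ q ⊞ q, q) ⊞ m ⊠ s(m ⊞ m ⊞ q ⊠ q, t(m ⊠ q ⊠ q ⊠ q))

Derivation:
Left:  s(m ⊞ m ⊞ q ⊠ q, t(q ⊠ m ⊠ q ⊠ q)) ⊠ m ⊞ (((q ⊠ m ⊞ m ⊠ r(t(m ⊞ q), q ⊞ q ⊞ m ⊞ q, q)) ⊞ (q ⊠ m ⊞ (s((r(m, q, q) ⊠ q) ⊠ m ⊞ (q ⊠ r(m, q, q) ⊠ q ⊞ (m ⊠ r(m, q, q) ⊠ m ⊞ (r(m, q, q) ⊠ q) ⊠ m)), t(s(q, q))) ⊠ t(q ⊠ (q ⊠ (q ⊠ m) ⊞ m ⊠ m) ⊞ t(q))) ⊠ (m ⊠ r(s(q ⊠ m, q ⊠ q), m ⊠ (m ⊠ q) ⊠ m ⊞ s(q, m), q ⊞ (m ⊞ (q ⊠ q) ⊠ m) ⊞ q ⊞ q ⊠ m ⊞ q ⊞ q)))) ⊞ m ⊠ m)
  Expand:  m ⊠ s(m ⊞ m ⊞ q ⊠ q, t(m ⊠ q ⊠ q ⊠ q)) ⊞ m ⊠ q ⊞ m ⊠ r(t(m ⊞ q), m ⊞ q ⊞ q ⊞ q, q) ⊞ m ⊠ q ⊞ m ⊠ r(s(m ⊠ q, q ⊠ q), m ⊠ m ⊠ m ⊠ q ⊞ s(q, m), m ⊞ m ⊠ q ⊞ m ⊠ q ⊠ q ⊞ q ⊞ q ⊞ q ⊞ q) ⊠ s(m ⊠ m ⊠ r(m, q, q) ⊞ m ⊠ q ⊠ r(m, q, q) ⊞ m ⊠ q ⊠ r(m, q, q) ⊞ q ⊠ q ⊠ r(m, q, q), t(s(q, q))) ⊠ t(m ⊠ m ⊠ q ⊞ m ⊠ q ⊠ q ⊠ q ⊞ t(q)) ⊞ m ⊠ m
  Order the arguments:  m ⊠ m ⊞ m ⊠ q ⊞ m ⊠ q ⊞ m ⊠ r(s(m ⊠ q, q ⊠ q), m ⊠ m ⊠ m ⊠ q ⊞ s(q, m), m ⊞ m ⊠ q ⊞ m ⊠ q ⊠ q ⊞ q ⊞ q ⊞ q ⊞ q) ⊠ s(m ⊠ m ⊠ r(m, q, q) ⊞ m ⊠ q ⊠ r(m, q, q) ⊞ m ⊠ q ⊠ r(m, q, q) ⊞ q ⊠ q ⊠ r(m, q, q), t(s(q, q))) ⊠ t(m ⊠ m ⊠ q ⊞ m ⊠ q ⊠ q ⊠ q ⊞ t(q)) ⊞ m ⊠ r(t(m ⊞ q), m ⊞ q ⊞ q ⊞ q, q) ⊞ m ⊠ s(m ⊞ m ⊞ q ⊠ q, t(m ⊠ q ⊠ q ⊠ q))
Right:  r(t(q ⊞ m), q ⊞ q ⊞ (q ⊞ m), q) ⊠ m ⊞ (q ⊠ m ⊞ m ⊠ m) ⊞ s(m ⊞ m ⊞ q ⊠ q, t(q ⊠ q ⊠ q ⊠ m)) ⊠ m ⊞ q ⊠ m ⊞ (s((m ⊠ m ⊠ r(m, q, q) ⊞ r(m, q, q) ⊠ (q ⊠ m)) ⊞ (r(m, q, q) ⊠ q ⊠ q ⊞ r(m, q, q) ⊠ (q ⊠ m)), t(s(q, q))) ⊠ (t(t(q) ⊞ (q ⊠ ((q ⊠ q) ⊠ m) ⊞ m ⊠ m ⊠ q)) ⊠ r(s(q ⊠ m, q ⊠ q), s(q, m) ⊞ m ⊠ (m ⊠ (q ⊠ m)), m ⊞ q ⊞ q ⊞ q ⊞ (q ⊠ q) ⊠ m ⊞ q ⊞ m ⊠ q))) ⊠ m
  Un-nest:  m ⊠ r(t(m ⊞ q), m ⊞ q ⊞ q ⊞ q, q) ⊞ m ⊠ q ⊞ m ⊠ m ⊞ m ⊠ s(m ⊞ m ⊞ q ⊠ q, t(m ⊠ q ⊠ q ⊠ q)) ⊞ m ⊠ q ⊞ m ⊠ r(s(m ⊠ q, q ⊠ q), m ⊠ m ⊠ m ⊠ q ⊞ s(q, m), m ⊞ m ⊠ q ⊞ m ⊠ q ⊠ q ⊞ q ⊞ q ⊞ q ⊞ q) ⊠ s(m ⊠ m ⊠ r(m, q, q) ⊞ m ⊠ q ⊠ r(m, q, q) ⊞ m ⊠ q ⊠ r(m, q, q) ⊞ q ⊠ q ⊠ r(m, q, q), t(s(q, q))) ⊠ t(m ⊠ m ⊠ q ⊞ m ⊠ q ⊠ q ⊠ q ⊞ t(q))
  Order the arguments:  m ⊠ m ⊞ m ⊠ q ⊞ m ⊠ q ⊞ m ⊠ r(s(m ⊠ q, q ⊠ q), m ⊠ m ⊠ m ⊠ q ⊞ s(q, m), m ⊞ m ⊠ q ⊞ m ⊠ q ⊠ q ⊞ q ⊞ q ⊞ q ⊞ q) ⊠ s(m ⊠ m ⊠ r(m, q, q) ⊞ m ⊠ q ⊠ r(m, q, q) ⊞ m ⊠ q ⊠ r(m, q, q) ⊞ q ⊠ q ⊠ r(m, q, q), t(s(q, q))) ⊠ t(m ⊠ m ⊠ q ⊞ m ⊠ q ⊠ q ⊠ q ⊞ t(q)) ⊞ m ⊠ r(t(m ⊞ q), m ⊞ q ⊞ q ⊞ q, q) ⊞ m ⊠ s(m ⊞ m ⊞ q ⊠ q, t(m ⊠ q ⊠ q ⊠ q))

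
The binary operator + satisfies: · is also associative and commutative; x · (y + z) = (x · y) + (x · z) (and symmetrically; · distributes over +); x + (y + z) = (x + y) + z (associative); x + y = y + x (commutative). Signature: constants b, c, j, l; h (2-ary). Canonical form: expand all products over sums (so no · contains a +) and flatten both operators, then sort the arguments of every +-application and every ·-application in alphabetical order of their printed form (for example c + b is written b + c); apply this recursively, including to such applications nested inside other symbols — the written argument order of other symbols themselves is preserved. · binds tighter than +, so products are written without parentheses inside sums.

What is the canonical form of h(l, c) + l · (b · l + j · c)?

Expand:  h(l, c) + b · l · l + c · j · l
Sort arguments:  b · l · l + c · j · l + h(l, c)

Answer: b · l · l + c · j · l + h(l, c)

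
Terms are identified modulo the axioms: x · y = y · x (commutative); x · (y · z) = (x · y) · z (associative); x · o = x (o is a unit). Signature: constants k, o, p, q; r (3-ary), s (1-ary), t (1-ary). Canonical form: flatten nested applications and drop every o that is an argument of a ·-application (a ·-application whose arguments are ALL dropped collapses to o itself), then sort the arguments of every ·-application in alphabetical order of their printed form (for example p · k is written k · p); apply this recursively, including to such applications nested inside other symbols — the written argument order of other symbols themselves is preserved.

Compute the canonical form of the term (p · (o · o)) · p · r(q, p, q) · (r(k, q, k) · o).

Merge nested applications:  p · o · o · p · r(q, p, q) · r(k, q, k) · o
Units out:  drop o (×3)
Sort:  p · p · r(k, q, k) · r(q, p, q)

Answer: p · p · r(k, q, k) · r(q, p, q)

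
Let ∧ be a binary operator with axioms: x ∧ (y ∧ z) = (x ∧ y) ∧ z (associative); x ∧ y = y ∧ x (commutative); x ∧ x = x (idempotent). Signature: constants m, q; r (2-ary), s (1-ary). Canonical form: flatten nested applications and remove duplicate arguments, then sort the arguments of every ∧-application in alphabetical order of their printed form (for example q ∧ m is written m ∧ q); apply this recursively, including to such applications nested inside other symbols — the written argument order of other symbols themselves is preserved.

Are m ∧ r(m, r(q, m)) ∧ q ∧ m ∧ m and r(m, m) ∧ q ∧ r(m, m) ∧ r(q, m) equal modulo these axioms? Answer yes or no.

Answer: no — m ∧ q ∧ r(m, r(q, m)) vs q ∧ r(m, m) ∧ r(q, m)

Derivation:
Left:  m ∧ r(m, r(q, m)) ∧ q ∧ m ∧ m
  Idempotence:  drop duplicate m, m
  Order the arguments:  m ∧ q ∧ r(m, r(q, m))
Right:  r(m, m) ∧ q ∧ r(m, m) ∧ r(q, m)
  Drop duplicates:  drop duplicate r(m, m)
  Sort arguments:  q ∧ r(m, m) ∧ r(q, m)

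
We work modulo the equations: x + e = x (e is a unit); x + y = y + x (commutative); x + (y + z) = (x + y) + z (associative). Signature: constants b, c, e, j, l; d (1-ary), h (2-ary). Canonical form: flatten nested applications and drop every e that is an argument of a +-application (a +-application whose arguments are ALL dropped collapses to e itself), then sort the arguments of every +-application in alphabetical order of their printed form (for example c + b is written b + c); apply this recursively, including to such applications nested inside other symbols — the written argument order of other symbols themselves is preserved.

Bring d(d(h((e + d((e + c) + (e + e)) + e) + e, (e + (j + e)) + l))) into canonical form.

Answer: d(d(h(d(c), j + l)))

Derivation:
Work inside:  (e + d((e + c) + (e + e)) + e) + e
Un-nest:  e + d((e + c) + (e + e)) + e + e
Canonicalize subterm:  d((e + c) + (e + e))  →  d(c)
Unit:  drop e (×3)
Order the arguments:  d(c)
Reassemble:  d(d(h(d(c), j + l)))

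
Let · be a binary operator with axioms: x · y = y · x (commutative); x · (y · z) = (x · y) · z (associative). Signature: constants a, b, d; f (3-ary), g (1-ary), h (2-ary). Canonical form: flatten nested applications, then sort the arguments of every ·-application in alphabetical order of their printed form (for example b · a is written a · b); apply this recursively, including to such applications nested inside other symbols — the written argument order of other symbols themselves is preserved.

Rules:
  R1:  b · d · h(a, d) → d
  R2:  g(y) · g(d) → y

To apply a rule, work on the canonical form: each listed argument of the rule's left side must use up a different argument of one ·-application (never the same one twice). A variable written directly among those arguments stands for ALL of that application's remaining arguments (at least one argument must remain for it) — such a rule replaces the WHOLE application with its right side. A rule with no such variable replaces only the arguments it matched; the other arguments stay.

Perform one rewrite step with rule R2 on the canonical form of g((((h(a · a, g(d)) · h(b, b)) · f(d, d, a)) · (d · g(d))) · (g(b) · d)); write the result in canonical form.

Canonical form:  g(d · d · f(d, d, a) · g(b) · g(d) · h(a · a, g(d)) · h(b, b))
R2 matches:  uses g(b), g(d);  y := b
New term:  g(b · d · d · f(d, d, a) · h(a · a, g(d)) · h(b, b))

Answer: g(b · d · d · f(d, d, a) · h(a · a, g(d)) · h(b, b))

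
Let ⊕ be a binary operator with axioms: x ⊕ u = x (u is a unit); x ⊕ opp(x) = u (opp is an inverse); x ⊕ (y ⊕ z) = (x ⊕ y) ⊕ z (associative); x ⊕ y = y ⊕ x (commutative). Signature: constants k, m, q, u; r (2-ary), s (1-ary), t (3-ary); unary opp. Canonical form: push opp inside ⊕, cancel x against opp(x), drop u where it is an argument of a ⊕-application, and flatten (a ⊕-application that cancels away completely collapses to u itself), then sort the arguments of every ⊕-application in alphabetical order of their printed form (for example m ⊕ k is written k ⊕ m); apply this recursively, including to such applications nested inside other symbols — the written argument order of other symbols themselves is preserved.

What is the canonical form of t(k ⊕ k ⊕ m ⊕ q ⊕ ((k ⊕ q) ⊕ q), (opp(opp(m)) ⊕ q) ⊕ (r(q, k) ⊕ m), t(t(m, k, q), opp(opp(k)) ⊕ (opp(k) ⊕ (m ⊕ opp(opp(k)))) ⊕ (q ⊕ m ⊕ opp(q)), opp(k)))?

Answer: t(k ⊕ k ⊕ k ⊕ m ⊕ q ⊕ q ⊕ q, m ⊕ m ⊕ q ⊕ r(q, k), t(t(m, k, q), k ⊕ m ⊕ m, opp(k)))

Derivation:
Descend into:  opp(opp(k)) ⊕ (opp(k) ⊕ (m ⊕ opp(opp(k)))) ⊕ (q ⊕ m ⊕ opp(q))
Push opp inside:  distribute opp over ⊕ and collapse double opp
Cancel inverse pairs:  q cancels
Collect terms:  k ⊕ m ⊕ m
Reassemble:  t(k ⊕ k ⊕ k ⊕ m ⊕ q ⊕ q ⊕ q, m ⊕ m ⊕ q ⊕ r(q, k), t(t(m, k, q), k ⊕ m ⊕ m, opp(k)))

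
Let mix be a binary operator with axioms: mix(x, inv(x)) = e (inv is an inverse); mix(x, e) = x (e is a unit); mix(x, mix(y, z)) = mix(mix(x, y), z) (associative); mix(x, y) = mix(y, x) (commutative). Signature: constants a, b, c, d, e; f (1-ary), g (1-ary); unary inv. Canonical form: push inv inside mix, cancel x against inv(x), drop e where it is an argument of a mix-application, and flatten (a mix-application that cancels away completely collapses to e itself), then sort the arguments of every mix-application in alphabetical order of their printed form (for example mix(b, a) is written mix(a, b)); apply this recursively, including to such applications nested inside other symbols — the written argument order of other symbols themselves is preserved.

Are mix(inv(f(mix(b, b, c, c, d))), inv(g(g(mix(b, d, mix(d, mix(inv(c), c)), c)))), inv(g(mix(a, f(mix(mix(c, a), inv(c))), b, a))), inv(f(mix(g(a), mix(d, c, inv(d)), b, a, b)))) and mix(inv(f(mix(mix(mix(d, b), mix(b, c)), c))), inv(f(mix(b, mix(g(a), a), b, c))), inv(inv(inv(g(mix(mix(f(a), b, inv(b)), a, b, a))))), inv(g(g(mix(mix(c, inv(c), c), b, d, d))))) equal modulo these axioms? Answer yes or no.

Answer: yes — both canonical forms are mix(inv(f(mix(a, b, b, c, g(a)))), inv(f(mix(b, b, c, c, d))), inv(g(g(mix(b, c, d, d)))), inv(g(mix(a, a, b, f(a)))))

Derivation:
Left:  mix(inv(f(mix(b, b, c, c, d))), inv(g(g(mix(b, d, mix(d, mix(inv(c), c)), c)))), inv(g(mix(a, f(mix(mix(c, a), inv(c))), b, a))), inv(f(mix(g(a), mix(d, c, inv(d)), b, a, b))))
  Combine occurrences:  mix(inv(f(mix(b, b, c, c, d))), inv(g(g(mix(b, c, d, d)))), inv(g(mix(a, a, b, f(a)))), inv(f(mix(a, b, b, c, g(a)))))
  Sort arguments:  mix(inv(f(mix(a, b, b, c, g(a)))), inv(f(mix(b, b, c, c, d))), inv(g(g(mix(b, c, d, d)))), inv(g(mix(a, a, b, f(a)))))
Right:  mix(inv(f(mix(mix(mix(d, b), mix(b, c)), c))), inv(f(mix(b, mix(g(a), a), b, c))), inv(inv(inv(g(mix(mix(f(a), b, inv(b)), a, b, a))))), inv(g(g(mix(mix(c, inv(c), c), b, d, d)))))
  Push inv inside:  distribute inv over mix and collapse double inv
  Collect terms:  mix(inv(f(mix(b, b, c, c, d))), inv(f(mix(a, b, b, c, g(a)))), inv(g(mix(a, a, b, f(a)))), inv(g(g(mix(b, c, d, d)))))
  Sort arguments:  mix(inv(f(mix(a, b, b, c, g(a)))), inv(f(mix(b, b, c, c, d))), inv(g(g(mix(b, c, d, d)))), inv(g(mix(a, a, b, f(a)))))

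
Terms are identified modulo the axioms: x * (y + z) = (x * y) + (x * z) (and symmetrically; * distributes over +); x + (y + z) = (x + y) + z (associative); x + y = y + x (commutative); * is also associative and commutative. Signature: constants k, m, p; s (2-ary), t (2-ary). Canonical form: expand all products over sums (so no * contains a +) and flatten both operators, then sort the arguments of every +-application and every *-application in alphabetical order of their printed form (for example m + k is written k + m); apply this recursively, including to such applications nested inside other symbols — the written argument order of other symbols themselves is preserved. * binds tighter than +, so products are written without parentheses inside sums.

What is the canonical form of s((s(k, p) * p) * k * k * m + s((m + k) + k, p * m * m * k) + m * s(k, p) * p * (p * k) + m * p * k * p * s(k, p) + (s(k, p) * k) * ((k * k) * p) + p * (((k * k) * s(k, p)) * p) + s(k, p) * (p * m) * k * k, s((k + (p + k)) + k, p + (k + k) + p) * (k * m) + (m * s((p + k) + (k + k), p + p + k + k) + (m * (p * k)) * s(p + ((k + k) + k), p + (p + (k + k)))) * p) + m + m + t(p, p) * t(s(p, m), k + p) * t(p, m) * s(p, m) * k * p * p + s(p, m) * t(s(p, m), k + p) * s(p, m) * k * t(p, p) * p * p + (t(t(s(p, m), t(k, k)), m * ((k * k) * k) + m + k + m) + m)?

Expand products over sums:  s(k * k * k * p * s(k, p) + k * k * m * p * s(k, p) + k * k * m * p * s(k, p) + k * k * p * p * s(k, p) + k * m * p * p * s(k, p) + k * m * p * p * s(k, p) + s(k + k + m, k * m * m * p), k * m * p * p * s(k + k + k + p, k + k + p + p) + k * m * s(k + k + k + p, k + k + p + p) + m * p * s(k + k + k + p, k + k + p + p)) + m + m + k * p * p * s(p, m) * t(p, m) * t(p, p) * t(s(p, m), k + p) + k * p * p * s(p, m) * s(p, m) * t(p, p) * t(s(p, m), k + p) + t(t(s(p, m), t(k, k)), k + k * k * k * m + m + m) + m
Sort:  k * p * p * s(p, m) * s(p, m) * t(p, p) * t(s(p, m), k + p) + k * p * p * s(p, m) * t(p, m) * t(p, p) * t(s(p, m), k + p) + m + m + m + s(k * k * k * p * s(k, p) + k * k * m * p * s(k, p) + k * k * m * p * s(k, p) + k * k * p * p * s(k, p) + k * m * p * p * s(k, p) + k * m * p * p * s(k, p) + s(k + k + m, k * m * m * p), k * m * p * p * s(k + k + k + p, k + k + p + p) + k * m * s(k + k + k + p, k + k + p + p) + m * p * s(k + k + k + p, k + k + p + p)) + t(t(s(p, m), t(k, k)), k + k * k * k * m + m + m)

Answer: k * p * p * s(p, m) * s(p, m) * t(p, p) * t(s(p, m), k + p) + k * p * p * s(p, m) * t(p, m) * t(p, p) * t(s(p, m), k + p) + m + m + m + s(k * k * k * p * s(k, p) + k * k * m * p * s(k, p) + k * k * m * p * s(k, p) + k * k * p * p * s(k, p) + k * m * p * p * s(k, p) + k * m * p * p * s(k, p) + s(k + k + m, k * m * m * p), k * m * p * p * s(k + k + k + p, k + k + p + p) + k * m * s(k + k + k + p, k + k + p + p) + m * p * s(k + k + k + p, k + k + p + p)) + t(t(s(p, m), t(k, k)), k + k * k * k * m + m + m)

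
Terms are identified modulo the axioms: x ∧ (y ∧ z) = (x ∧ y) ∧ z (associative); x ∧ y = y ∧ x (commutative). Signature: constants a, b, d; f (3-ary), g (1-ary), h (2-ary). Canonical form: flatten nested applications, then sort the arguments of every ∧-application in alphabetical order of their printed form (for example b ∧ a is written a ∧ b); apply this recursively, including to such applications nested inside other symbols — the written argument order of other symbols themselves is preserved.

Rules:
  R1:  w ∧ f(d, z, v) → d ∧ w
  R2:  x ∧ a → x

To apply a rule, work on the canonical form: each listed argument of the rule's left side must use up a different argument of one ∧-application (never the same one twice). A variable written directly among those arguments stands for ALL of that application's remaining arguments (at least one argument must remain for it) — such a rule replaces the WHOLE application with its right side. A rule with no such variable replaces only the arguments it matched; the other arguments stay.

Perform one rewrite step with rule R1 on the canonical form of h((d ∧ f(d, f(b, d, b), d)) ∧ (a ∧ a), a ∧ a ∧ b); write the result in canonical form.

Answer: h(a ∧ a ∧ d ∧ d, a ∧ a ∧ b)

Derivation:
Canonical form:  h(a ∧ a ∧ d ∧ f(d, f(b, d, b), d), a ∧ a ∧ b)
R1 matches:  uses f(d, f(b, d, b), d);  v := d, w := a ∧ a ∧ d, z := f(b, d, b)
The extension variable absorbs all remaining arguments, so the whole application is rewritten.
New term:  h(a ∧ a ∧ d ∧ d, a ∧ a ∧ b)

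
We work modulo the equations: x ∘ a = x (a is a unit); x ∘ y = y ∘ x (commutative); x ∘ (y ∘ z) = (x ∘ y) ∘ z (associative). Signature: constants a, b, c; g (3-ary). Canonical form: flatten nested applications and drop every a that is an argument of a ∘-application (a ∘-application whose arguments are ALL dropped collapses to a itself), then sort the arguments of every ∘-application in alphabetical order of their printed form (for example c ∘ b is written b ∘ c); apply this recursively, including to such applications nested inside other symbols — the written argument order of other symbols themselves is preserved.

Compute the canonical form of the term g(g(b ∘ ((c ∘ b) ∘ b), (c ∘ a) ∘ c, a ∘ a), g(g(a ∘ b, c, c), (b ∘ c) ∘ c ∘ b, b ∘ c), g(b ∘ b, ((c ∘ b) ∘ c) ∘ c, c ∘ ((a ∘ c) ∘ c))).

Work inside:  c ∘ ((a ∘ c) ∘ c)
Merge nested applications:  c ∘ a ∘ c ∘ c
Units out:  drop a
Sort arguments:  c ∘ c ∘ c
Rebuild:  g(g(b ∘ b ∘ b ∘ c, c ∘ c, a), g(g(b, c, c), b ∘ b ∘ c ∘ c, b ∘ c), g(b ∘ b, b ∘ c ∘ c ∘ c, c ∘ c ∘ c))

Answer: g(g(b ∘ b ∘ b ∘ c, c ∘ c, a), g(g(b, c, c), b ∘ b ∘ c ∘ c, b ∘ c), g(b ∘ b, b ∘ c ∘ c ∘ c, c ∘ c ∘ c))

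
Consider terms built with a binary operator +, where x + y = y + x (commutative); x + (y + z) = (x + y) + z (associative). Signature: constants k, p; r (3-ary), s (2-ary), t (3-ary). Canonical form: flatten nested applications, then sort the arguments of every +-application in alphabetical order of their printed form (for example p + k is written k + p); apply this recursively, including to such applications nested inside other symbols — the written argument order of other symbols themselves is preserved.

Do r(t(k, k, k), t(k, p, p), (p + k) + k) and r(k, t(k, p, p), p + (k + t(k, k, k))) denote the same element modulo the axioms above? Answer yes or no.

Answer: no — r(t(k, k, k), t(k, p, p), k + k + p) vs r(k, t(k, p, p), k + p + t(k, k, k))

Derivation:
Left:  r(t(k, k, k), t(k, p, p), (p + k) + k)
  Descend into:  (p + k) + k
  Un-nest:  p + k + k
  Sort:  k + k + p
  Rebuild:  r(t(k, k, k), t(k, p, p), k + k + p)
Right:  r(k, t(k, p, p), p + (k + t(k, k, k)))
  Descend into:  p + (k + t(k, k, k))
  Merge nested applications:  p + k + t(k, k, k)
  Order the arguments:  k + p + t(k, k, k)
  Put back:  r(k, t(k, p, p), k + p + t(k, k, k))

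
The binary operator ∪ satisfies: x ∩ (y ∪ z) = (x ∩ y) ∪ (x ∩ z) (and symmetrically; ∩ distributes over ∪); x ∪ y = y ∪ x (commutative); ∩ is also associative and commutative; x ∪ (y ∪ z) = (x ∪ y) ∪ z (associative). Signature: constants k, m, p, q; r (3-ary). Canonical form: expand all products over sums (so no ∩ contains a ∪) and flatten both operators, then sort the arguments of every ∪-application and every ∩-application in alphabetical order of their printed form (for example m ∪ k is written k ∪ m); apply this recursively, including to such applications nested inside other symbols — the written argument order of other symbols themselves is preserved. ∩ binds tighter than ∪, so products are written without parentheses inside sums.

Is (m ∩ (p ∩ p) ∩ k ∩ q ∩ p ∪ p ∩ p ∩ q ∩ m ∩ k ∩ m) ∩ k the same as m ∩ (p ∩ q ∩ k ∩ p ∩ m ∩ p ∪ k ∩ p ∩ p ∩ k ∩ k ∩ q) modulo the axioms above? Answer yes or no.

Answer: no — k ∩ k ∩ m ∩ m ∩ p ∩ p ∩ q ∪ k ∩ k ∩ m ∩ p ∩ p ∩ p ∩ q vs k ∩ k ∩ k ∩ m ∩ p ∩ p ∩ q ∪ k ∩ m ∩ m ∩ p ∩ p ∩ p ∩ q

Derivation:
Left:  (m ∩ (p ∩ p) ∩ k ∩ q ∩ p ∪ p ∩ p ∩ q ∩ m ∩ k ∩ m) ∩ k
  Distribute:  k ∩ k ∩ m ∩ p ∩ p ∩ p ∩ q ∪ k ∩ k ∩ m ∩ m ∩ p ∩ p ∩ q
  Sort arguments:  k ∩ k ∩ m ∩ m ∩ p ∩ p ∩ q ∪ k ∩ k ∩ m ∩ p ∩ p ∩ p ∩ q
Right:  m ∩ (p ∩ q ∩ k ∩ p ∩ m ∩ p ∪ k ∩ p ∩ p ∩ k ∩ k ∩ q)
  Expand:  k ∩ m ∩ m ∩ p ∩ p ∩ p ∩ q ∪ k ∩ k ∩ k ∩ m ∩ p ∩ p ∩ q
  Sort:  k ∩ k ∩ k ∩ m ∩ p ∩ p ∩ q ∪ k ∩ m ∩ m ∩ p ∩ p ∩ p ∩ q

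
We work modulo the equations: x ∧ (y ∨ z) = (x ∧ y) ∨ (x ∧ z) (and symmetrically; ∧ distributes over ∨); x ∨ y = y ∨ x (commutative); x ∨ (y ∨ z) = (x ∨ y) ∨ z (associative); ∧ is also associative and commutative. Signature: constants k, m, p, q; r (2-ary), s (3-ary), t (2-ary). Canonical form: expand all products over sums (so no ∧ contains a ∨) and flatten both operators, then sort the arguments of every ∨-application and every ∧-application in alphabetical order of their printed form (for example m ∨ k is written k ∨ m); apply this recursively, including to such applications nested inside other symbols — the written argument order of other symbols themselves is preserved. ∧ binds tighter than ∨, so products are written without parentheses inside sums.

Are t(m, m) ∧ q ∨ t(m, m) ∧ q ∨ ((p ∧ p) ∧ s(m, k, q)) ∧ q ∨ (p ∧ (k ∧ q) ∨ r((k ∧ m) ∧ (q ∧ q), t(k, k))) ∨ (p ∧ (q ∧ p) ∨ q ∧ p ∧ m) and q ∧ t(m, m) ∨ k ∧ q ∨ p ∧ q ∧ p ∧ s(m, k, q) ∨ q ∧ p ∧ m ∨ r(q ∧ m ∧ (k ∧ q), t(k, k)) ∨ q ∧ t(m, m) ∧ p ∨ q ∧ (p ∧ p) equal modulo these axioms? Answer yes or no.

Answer: no — k ∧ p ∧ q ∨ m ∧ p ∧ q ∨ p ∧ p ∧ q ∨ p ∧ p ∧ q ∧ s(m, k, q) ∨ q ∧ t(m, m) ∨ q ∧ t(m, m) ∨ r(k ∧ m ∧ q ∧ q, t(k, k)) vs k ∧ q ∨ m ∧ p ∧ q ∨ p ∧ p ∧ q ∨ p ∧ p ∧ q ∧ s(m, k, q) ∨ p ∧ q ∧ t(m, m) ∨ q ∧ t(m, m) ∨ r(k ∧ m ∧ q ∧ q, t(k, k))

Derivation:
Left:  t(m, m) ∧ q ∨ t(m, m) ∧ q ∨ ((p ∧ p) ∧ s(m, k, q)) ∧ q ∨ (p ∧ (k ∧ q) ∨ r((k ∧ m) ∧ (q ∧ q), t(k, k))) ∨ (p ∧ (q ∧ p) ∨ q ∧ p ∧ m)
  Flatten:  q ∧ t(m, m) ∨ q ∧ t(m, m) ∨ p ∧ p ∧ q ∧ s(m, k, q) ∨ k ∧ p ∧ q ∨ r(k ∧ m ∧ q ∧ q, t(k, k)) ∨ p ∧ p ∧ q ∨ m ∧ p ∧ q
  Order the arguments:  k ∧ p ∧ q ∨ m ∧ p ∧ q ∨ p ∧ p ∧ q ∨ p ∧ p ∧ q ∧ s(m, k, q) ∨ q ∧ t(m, m) ∨ q ∧ t(m, m) ∨ r(k ∧ m ∧ q ∧ q, t(k, k))
Right:  q ∧ t(m, m) ∨ k ∧ q ∨ p ∧ q ∧ p ∧ s(m, k, q) ∨ q ∧ p ∧ m ∨ r(q ∧ m ∧ (k ∧ q), t(k, k)) ∨ q ∧ t(m, m) ∧ p ∨ q ∧ (p ∧ p)
  Flatten:  q ∧ t(m, m) ∨ k ∧ q ∨ p ∧ p ∧ q ∧ s(m, k, q) ∨ m ∧ p ∧ q ∨ r(k ∧ m ∧ q ∧ q, t(k, k)) ∨ p ∧ q ∧ t(m, m) ∨ p ∧ p ∧ q
  Order the arguments:  k ∧ q ∨ m ∧ p ∧ q ∨ p ∧ p ∧ q ∨ p ∧ p ∧ q ∧ s(m, k, q) ∨ p ∧ q ∧ t(m, m) ∨ q ∧ t(m, m) ∨ r(k ∧ m ∧ q ∧ q, t(k, k))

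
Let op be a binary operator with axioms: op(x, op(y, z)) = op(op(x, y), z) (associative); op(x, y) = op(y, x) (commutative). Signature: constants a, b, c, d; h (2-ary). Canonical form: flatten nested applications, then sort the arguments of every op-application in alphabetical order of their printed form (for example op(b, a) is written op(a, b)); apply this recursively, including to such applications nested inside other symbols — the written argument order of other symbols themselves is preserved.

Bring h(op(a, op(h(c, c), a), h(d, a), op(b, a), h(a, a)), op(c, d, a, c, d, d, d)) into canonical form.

Answer: h(op(a, a, a, b, h(a, a), h(c, c), h(d, a)), op(a, c, c, d, d, d, d))

Derivation:
Work inside:  op(a, op(h(c, c), a), h(d, a), op(b, a), h(a, a))
Merge nested applications:  op(a, h(c, c), a, h(d, a), b, a, h(a, a))
Sort arguments:  op(a, a, a, b, h(a, a), h(c, c), h(d, a))
Put back:  h(op(a, a, a, b, h(a, a), h(c, c), h(d, a)), op(a, c, c, d, d, d, d))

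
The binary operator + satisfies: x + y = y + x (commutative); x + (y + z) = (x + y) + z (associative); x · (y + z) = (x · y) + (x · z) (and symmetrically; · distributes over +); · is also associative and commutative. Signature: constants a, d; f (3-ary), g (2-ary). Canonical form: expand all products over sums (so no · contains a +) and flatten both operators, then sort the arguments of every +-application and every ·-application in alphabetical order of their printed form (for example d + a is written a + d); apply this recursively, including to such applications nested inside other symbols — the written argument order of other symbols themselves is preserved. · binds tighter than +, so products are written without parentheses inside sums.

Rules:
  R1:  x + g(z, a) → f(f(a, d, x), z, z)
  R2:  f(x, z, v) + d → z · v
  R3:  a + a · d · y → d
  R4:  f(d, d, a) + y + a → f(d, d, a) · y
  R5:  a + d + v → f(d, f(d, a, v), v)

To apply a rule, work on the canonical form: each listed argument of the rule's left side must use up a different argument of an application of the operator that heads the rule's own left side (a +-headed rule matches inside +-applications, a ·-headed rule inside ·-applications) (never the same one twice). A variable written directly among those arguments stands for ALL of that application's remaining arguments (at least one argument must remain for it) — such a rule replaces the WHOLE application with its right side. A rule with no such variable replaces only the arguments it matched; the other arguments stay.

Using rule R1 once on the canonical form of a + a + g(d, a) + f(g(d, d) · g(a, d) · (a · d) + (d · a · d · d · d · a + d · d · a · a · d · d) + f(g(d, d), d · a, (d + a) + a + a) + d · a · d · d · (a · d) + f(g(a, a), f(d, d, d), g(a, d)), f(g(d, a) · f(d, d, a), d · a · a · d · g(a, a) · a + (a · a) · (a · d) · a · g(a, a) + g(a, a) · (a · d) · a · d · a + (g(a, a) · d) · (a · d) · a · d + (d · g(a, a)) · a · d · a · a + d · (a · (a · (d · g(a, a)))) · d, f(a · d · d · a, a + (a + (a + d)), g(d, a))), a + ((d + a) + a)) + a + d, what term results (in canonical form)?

Answer: f(f(a, d, a + a + a + d + f(a · a · d · d · d · d + a · a · d · d · d · d + a · a · d · d · d · d + a · d · g(a, d) · g(d, d) + f(g(a, a), f(d, d, d), g(a, d)) + f(g(d, d), a · d, a + a + a + d), f(f(d, d, a) · g(d, a), a · a · a · a · d · g(a, a) + a · a · a · d · d · g(a, a) + a · a · a · d · d · g(a, a) + a · a · a · d · d · g(a, a) + a · a · d · d · d · g(a, a) + a · a · d · d · d · g(a, a), f(a · a · d · d, a + a + a + d, g(d, a))), a + a + a + d)), d, d)

Derivation:
Canonical form:  a + a + a + d + f(a · a · d · d · d · d + a · a · d · d · d · d + a · a · d · d · d · d + a · d · g(a, d) · g(d, d) + f(g(a, a), f(d, d, d), g(a, d)) + f(g(d, d), a · d, a + a + a + d), f(f(d, d, a) · g(d, a), a · a · a · a · d · g(a, a) + a · a · a · d · d · g(a, a) + a · a · a · d · d · g(a, a) + a · a · a · d · d · g(a, a) + a · a · d · d · d · g(a, a) + a · a · d · d · d · g(a, a), f(a · a · d · d, a + a + a + d, g(d, a))), a + a + a + d) + g(d, a)
R1 matches:  uses g(d, a);  x := a + a + a + d + f(a · a · d · d · d · d + a · a · d · d · d · d + a · a · d · d · d · d + a · d · g(a, d) · g(d, d) + f(g(a, a), f(d, d, d), g(a, d)) + f(g(d, d), a · d, a + a + a + d), f(f(d, d, a) · g(d, a), a · a · a · a · d · g(a, a) + a · a · a · d · d · g(a, a) + a · a · a · d · d · g(a, a) + a · a · a · d · d · g(a, a) + a · a · d · d · d · g(a, a) + a · a · d · d · d · g(a, a), f(a · a · d · d, a + a + a + d, g(d, a))), a + a + a + d), z := d
Every leftover argument binds to the variable; the entire application is replaced.
Giving:  f(f(a, d, a + a + a + d + f(a · a · d · d · d · d + a · a · d · d · d · d + a · a · d · d · d · d + a · d · g(a, d) · g(d, d) + f(g(a, a), f(d, d, d), g(a, d)) + f(g(d, d), a · d, a + a + a + d), f(f(d, d, a) · g(d, a), a · a · a · a · d · g(a, a) + a · a · a · d · d · g(a, a) + a · a · a · d · d · g(a, a) + a · a · a · d · d · g(a, a) + a · a · d · d · d · g(a, a) + a · a · d · d · d · g(a, a), f(a · a · d · d, a + a + a + d, g(d, a))), a + a + a + d)), d, d)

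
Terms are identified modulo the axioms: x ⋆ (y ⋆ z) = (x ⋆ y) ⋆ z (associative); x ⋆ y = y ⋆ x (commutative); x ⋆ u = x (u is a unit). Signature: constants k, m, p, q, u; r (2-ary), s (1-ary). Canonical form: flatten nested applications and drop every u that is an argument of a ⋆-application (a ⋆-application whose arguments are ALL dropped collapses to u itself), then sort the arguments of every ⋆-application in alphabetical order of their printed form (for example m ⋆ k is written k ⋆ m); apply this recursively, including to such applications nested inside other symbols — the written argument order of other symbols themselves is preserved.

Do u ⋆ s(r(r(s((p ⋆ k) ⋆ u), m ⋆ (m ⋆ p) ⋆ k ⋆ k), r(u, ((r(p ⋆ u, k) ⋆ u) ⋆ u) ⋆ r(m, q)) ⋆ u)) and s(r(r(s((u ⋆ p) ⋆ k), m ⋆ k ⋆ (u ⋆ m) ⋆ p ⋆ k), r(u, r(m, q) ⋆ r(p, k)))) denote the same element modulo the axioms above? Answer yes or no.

Answer: yes — both canonical forms are s(r(r(s(k ⋆ p), k ⋆ k ⋆ m ⋆ m ⋆ p), r(u, r(m, q) ⋆ r(p, k))))

Derivation:
Left:  u ⋆ s(r(r(s((p ⋆ k) ⋆ u), m ⋆ (m ⋆ p) ⋆ k ⋆ k), r(u, ((r(p ⋆ u, k) ⋆ u) ⋆ u) ⋆ r(m, q)) ⋆ u))
  Simplify inside:  s(r(r(s((p ⋆ k) ⋆ u), m ⋆ (m ⋆ p) ⋆ k ⋆ k), r(u, ((r(p ⋆ u, k) ⋆ u) ⋆ u) ⋆ r(m, q)) ⋆ u))  →  s(r(r(s(k ⋆ p), k ⋆ k ⋆ m ⋆ m ⋆ p), r(u, r(m, q) ⋆ r(p, k))))
  Units out:  drop u
  Sort:  s(r(r(s(k ⋆ p), k ⋆ k ⋆ m ⋆ m ⋆ p), r(u, r(m, q) ⋆ r(p, k))))
Right:  s(r(r(s((u ⋆ p) ⋆ k), m ⋆ k ⋆ (u ⋆ m) ⋆ p ⋆ k), r(u, r(m, q) ⋆ r(p, k))))
  Focus inside:  m ⋆ k ⋆ (u ⋆ m) ⋆ p ⋆ k
  Merge nested applications:  m ⋆ k ⋆ u ⋆ m ⋆ p ⋆ k
  Drop the unit:  drop u
  Order the arguments:  k ⋆ k ⋆ m ⋆ m ⋆ p
  Rebuild:  s(r(r(s(k ⋆ p), k ⋆ k ⋆ m ⋆ m ⋆ p), r(u, r(m, q) ⋆ r(p, k))))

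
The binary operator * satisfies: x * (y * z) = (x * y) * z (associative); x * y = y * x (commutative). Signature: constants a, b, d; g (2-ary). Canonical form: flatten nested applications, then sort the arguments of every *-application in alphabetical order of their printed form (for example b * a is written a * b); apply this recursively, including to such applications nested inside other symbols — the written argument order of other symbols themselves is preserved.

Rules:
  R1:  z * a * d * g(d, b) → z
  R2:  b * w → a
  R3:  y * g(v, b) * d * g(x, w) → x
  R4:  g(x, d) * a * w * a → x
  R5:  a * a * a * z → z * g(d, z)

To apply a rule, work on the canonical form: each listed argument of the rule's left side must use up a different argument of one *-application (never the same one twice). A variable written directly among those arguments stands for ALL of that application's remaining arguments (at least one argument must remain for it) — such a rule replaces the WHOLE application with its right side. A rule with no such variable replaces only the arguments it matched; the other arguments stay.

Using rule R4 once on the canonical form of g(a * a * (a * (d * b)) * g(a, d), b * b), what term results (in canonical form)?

Canonical form:  g(a * a * a * b * d * g(a, d), b * b)
R4 matches:  uses a, a, g(a, d);  w := a * b * d, x := a
The variable takes the whole remainder — replace the entire application.
Result:  g(a, b * b)

Answer: g(a, b * b)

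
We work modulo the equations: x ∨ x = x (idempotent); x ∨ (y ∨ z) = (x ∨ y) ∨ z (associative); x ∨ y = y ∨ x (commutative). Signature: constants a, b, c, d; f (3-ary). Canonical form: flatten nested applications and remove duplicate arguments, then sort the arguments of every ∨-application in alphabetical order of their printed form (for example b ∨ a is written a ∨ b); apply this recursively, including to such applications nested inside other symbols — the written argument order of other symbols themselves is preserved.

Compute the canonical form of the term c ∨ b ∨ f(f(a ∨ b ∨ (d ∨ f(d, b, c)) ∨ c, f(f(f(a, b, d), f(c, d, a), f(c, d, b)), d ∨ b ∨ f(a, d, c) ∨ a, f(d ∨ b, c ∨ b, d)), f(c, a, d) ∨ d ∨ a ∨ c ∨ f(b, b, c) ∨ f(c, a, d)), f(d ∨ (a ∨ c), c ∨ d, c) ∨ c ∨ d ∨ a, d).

Canonicalize subterm:  f(f(a ∨ b ∨ (d ∨ f(d, b, c)) ∨ c, f(f(f(a, b, d), f(c, d, a), f(c, d, b)), d ∨ b ∨ f(a, d, c) ∨ a, f(d ∨ b, c ∨ b, d)), f(c, a, d) ∨ d ∨ a ∨ c ∨ f(b, b, c) ∨ f(c, a, d)), f(d ∨ (a ∨ c), c ∨ d, c) ∨ c ∨ d ∨ a, d)  →  f(f(a ∨ b ∨ c ∨ d ∨ f(d, b, c), f(f(f(a, b, d), f(c, d, a), f(c, d, b)), a ∨ b ∨ d ∨ f(a, d, c), f(b ∨ d, b ∨ c, d)), a ∨ c ∨ d ∨ f(b, b, c) ∨ f(c, a, d)), a ∨ c ∨ d ∨ f(a ∨ c ∨ d, c ∨ d, c), d)
Sort arguments:  b ∨ c ∨ f(f(a ∨ b ∨ c ∨ d ∨ f(d, b, c), f(f(f(a, b, d), f(c, d, a), f(c, d, b)), a ∨ b ∨ d ∨ f(a, d, c), f(b ∨ d, b ∨ c, d)), a ∨ c ∨ d ∨ f(b, b, c) ∨ f(c, a, d)), a ∨ c ∨ d ∨ f(a ∨ c ∨ d, c ∨ d, c), d)

Answer: b ∨ c ∨ f(f(a ∨ b ∨ c ∨ d ∨ f(d, b, c), f(f(f(a, b, d), f(c, d, a), f(c, d, b)), a ∨ b ∨ d ∨ f(a, d, c), f(b ∨ d, b ∨ c, d)), a ∨ c ∨ d ∨ f(b, b, c) ∨ f(c, a, d)), a ∨ c ∨ d ∨ f(a ∨ c ∨ d, c ∨ d, c), d)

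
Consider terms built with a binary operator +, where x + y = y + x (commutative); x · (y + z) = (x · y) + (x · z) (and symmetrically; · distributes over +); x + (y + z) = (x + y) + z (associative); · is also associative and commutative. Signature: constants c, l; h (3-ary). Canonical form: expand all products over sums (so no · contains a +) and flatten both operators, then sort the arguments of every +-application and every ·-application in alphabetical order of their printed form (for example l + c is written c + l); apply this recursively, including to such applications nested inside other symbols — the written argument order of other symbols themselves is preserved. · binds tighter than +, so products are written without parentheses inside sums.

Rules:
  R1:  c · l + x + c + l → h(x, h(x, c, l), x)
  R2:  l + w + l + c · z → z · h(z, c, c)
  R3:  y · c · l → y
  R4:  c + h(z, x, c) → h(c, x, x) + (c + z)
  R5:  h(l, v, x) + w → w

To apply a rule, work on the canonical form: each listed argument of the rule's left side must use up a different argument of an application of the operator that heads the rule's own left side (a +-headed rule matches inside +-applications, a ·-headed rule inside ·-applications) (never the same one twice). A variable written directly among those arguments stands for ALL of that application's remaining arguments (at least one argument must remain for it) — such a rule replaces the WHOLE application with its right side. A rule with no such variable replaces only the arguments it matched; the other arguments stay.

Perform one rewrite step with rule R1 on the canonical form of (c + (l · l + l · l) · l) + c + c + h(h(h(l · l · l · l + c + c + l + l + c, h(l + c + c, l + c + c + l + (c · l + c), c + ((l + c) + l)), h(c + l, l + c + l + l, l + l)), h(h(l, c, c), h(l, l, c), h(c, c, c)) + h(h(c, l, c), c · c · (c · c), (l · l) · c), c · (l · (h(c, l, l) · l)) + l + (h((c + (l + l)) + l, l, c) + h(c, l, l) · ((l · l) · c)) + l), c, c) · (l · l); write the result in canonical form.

Canonical form:  c + c + c + h(h(h(c + c + c + l + l + l · l · l · l, h(c + c + l, c + c + c + c · l + l + l, c + c + l + l), h(c + l, c + l + l + l, l + l)), h(h(c, l, c), c · c · c · c, c · l · l) + h(h(l, c, c), h(l, l, c), h(c, c, c)), c · h(c, l, l) · l · l + c · h(c, l, l) · l · l + h(c + l + l + l, l, c) + l + l), c, c) · l · l + l · l · l + l · l · l
R1 matches:  uses c, c · l, l;  x := c + c + l
The extension variable absorbs all remaining arguments, so the whole application is rewritten.
Giving:  c + c + c + h(h(h(c + c + c + l + l + l · l · l · l, h(c + c + l, h(c + c + l, h(c + c + l, c, l), c + c + l), c + c + l + l), h(c + l, c + l + l + l, l + l)), h(h(c, l, c), c · c · c · c, c · l · l) + h(h(l, c, c), h(l, l, c), h(c, c, c)), c · h(c, l, l) · l · l + c · h(c, l, l) · l · l + h(c + l + l + l, l, c) + l + l), c, c) · l · l + l · l · l + l · l · l

Answer: c + c + c + h(h(h(c + c + c + l + l + l · l · l · l, h(c + c + l, h(c + c + l, h(c + c + l, c, l), c + c + l), c + c + l + l), h(c + l, c + l + l + l, l + l)), h(h(c, l, c), c · c · c · c, c · l · l) + h(h(l, c, c), h(l, l, c), h(c, c, c)), c · h(c, l, l) · l · l + c · h(c, l, l) · l · l + h(c + l + l + l, l, c) + l + l), c, c) · l · l + l · l · l + l · l · l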